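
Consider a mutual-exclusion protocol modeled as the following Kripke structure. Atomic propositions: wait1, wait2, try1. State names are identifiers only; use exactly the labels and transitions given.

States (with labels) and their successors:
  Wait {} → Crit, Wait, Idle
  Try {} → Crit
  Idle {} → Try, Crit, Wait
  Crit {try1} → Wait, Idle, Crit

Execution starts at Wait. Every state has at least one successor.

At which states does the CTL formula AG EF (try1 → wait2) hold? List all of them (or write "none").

States satisfying EF (try1 → wait2): {Wait, Try, Idle, Crit}.
States satisfying AG EF (try1 → wait2): {Wait, Try, Idle, Crit}.

{Wait, Try, Idle, Crit}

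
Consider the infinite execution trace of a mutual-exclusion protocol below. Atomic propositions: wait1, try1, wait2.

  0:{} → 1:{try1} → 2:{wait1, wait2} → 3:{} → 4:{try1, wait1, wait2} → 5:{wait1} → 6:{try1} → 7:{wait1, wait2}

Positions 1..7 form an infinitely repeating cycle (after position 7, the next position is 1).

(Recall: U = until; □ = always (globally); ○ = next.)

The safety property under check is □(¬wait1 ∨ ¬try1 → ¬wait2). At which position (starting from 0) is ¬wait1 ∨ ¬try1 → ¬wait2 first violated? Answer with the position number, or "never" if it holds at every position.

2

Check ¬wait1 ∨ ¬try1 → ¬wait2 at each position in order: 0 ✓, 1 ✓.
At position 2 the labels are {wait1, wait2}, so ¬wait1 ∨ ¬try1 → ¬wait2 is false there. This is the first violation.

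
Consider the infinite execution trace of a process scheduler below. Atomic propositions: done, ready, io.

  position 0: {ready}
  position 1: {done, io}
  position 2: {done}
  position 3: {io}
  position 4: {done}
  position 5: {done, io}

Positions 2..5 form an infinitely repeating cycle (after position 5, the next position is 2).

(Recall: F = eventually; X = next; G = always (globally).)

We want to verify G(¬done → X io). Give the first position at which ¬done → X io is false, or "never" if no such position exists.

3

Check ¬done → X io at each position in order: 0 ✓, 1 ✓, 2 ✓.
At position 3 the labels are {io} and the next position 4 has {done}, so ¬done → X io is false there. This is the first violation.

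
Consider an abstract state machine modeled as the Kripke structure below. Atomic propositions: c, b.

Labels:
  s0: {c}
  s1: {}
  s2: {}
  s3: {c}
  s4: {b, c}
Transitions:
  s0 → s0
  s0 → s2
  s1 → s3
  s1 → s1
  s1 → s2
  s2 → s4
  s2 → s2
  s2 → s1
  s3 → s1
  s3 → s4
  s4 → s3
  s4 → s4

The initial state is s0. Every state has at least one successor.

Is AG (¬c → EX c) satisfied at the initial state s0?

States satisfying ¬c → EX c: {s0, s1, s2, s3, s4}.
States satisfying AG (¬c → EX c): {s0, s1, s2, s3, s4}.
Every state reachable from s0 satisfies ¬c → EX c.
s0 ∈ Sat(AG (¬c → EX c)).

Yes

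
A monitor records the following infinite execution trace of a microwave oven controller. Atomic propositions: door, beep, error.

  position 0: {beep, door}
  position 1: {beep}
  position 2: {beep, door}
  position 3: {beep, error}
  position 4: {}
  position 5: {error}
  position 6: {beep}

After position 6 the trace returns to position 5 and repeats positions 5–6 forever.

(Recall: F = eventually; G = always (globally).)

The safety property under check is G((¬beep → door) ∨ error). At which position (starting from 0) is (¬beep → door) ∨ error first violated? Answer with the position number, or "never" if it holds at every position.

4

Check (¬beep → door) ∨ error at each position in order: 0 ✓, 1 ✓, 2 ✓, 3 ✓.
At position 4 the labels are {}, so (¬beep → door) ∨ error is false there. This is the first violation.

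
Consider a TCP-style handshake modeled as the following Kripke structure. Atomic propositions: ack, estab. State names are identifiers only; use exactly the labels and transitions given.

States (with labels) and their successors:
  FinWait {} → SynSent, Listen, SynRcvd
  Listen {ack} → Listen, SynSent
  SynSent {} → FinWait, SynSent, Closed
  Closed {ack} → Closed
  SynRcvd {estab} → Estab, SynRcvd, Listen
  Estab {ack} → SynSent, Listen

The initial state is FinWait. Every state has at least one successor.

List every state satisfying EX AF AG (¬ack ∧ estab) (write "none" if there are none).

none

States satisfying AF AG (¬ack ∧ estab): ∅.
States satisfying EX AF AG (¬ack ∧ estab): ∅.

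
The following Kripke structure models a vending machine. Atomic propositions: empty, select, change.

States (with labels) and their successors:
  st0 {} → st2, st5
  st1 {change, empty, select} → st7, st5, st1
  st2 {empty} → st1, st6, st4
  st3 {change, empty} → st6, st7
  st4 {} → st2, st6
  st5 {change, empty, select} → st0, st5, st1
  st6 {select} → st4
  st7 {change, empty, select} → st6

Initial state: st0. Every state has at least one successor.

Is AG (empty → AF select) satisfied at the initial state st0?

States satisfying empty → AF select: {st0, st1, st3, st4, st5, st6, st7}.
States satisfying AG (empty → AF select): ∅.
st2 is reachable from st0 and violates empty → AF select, so AG fails at st0.
st0 ∉ Sat(AG (empty → AF select)).

No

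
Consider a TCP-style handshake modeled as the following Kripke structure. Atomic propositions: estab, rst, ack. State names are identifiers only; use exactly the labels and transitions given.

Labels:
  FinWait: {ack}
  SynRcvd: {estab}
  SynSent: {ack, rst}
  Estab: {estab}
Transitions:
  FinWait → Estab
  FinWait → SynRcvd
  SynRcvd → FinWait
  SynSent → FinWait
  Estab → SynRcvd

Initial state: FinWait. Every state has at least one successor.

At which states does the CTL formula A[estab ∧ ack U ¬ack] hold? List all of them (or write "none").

{SynRcvd, Estab}

States satisfying estab ∧ ack: ∅.
States satisfying ¬ack: {SynRcvd, Estab}.
States satisfying A[estab ∧ ack U ¬ack]: {SynRcvd, Estab}.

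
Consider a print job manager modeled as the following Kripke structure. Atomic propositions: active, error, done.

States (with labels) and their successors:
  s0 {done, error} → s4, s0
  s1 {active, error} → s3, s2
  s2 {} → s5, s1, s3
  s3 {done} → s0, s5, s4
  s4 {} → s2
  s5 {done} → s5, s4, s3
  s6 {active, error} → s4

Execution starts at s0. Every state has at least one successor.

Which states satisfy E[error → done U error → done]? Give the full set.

States satisfying error → done: {s0, s2, s3, s4, s5}.
States satisfying E[error → done U error → done]: {s0, s2, s3, s4, s5}.

{s0, s2, s3, s4, s5}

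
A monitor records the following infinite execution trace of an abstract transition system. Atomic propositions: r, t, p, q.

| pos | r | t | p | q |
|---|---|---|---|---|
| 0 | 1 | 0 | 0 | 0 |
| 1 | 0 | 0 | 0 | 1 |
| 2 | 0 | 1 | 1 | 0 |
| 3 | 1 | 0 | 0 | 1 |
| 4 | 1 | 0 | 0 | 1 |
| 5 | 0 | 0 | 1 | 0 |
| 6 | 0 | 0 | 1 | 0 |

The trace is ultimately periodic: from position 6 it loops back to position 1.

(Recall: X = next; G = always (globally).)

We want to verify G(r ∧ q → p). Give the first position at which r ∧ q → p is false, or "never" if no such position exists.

3

Check r ∧ q → p at each position in order: 0 ✓, 1 ✓, 2 ✓.
At position 3 the labels are {q, r}, so r ∧ q → p is false there. This is the first violation.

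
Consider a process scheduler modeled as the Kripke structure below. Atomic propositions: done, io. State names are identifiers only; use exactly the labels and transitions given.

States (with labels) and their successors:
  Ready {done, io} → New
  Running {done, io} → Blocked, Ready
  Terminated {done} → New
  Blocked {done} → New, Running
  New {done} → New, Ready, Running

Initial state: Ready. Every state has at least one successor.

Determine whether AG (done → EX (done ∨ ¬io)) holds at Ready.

Yes

States satisfying done → EX (done ∨ ¬io): {Ready, Running, Terminated, Blocked, New}.
States satisfying AG (done → EX (done ∨ ¬io)): {Ready, Running, Terminated, Blocked, New}.
Every state reachable from Ready satisfies done → EX (done ∨ ¬io).
Ready ∈ Sat(AG (done → EX (done ∨ ¬io))).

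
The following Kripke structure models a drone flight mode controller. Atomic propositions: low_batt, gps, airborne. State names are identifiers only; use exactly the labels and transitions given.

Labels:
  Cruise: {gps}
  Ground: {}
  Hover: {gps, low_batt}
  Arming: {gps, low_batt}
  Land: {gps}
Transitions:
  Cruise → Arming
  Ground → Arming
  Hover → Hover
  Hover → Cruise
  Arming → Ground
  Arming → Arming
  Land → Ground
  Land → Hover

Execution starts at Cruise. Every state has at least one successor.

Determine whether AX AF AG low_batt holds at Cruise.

Violated

States satisfying AF AG low_batt: ∅.
States satisfying AX AF AG low_batt: ∅.
Cruise ∉ Sat(AX AF AG low_batt).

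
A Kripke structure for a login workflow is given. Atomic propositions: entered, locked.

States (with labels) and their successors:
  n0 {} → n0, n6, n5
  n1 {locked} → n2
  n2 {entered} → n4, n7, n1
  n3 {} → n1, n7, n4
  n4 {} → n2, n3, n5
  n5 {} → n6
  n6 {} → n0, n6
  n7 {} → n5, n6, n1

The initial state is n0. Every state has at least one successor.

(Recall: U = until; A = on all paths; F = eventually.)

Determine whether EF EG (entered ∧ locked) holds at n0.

States satisfying EG (entered ∧ locked): ∅.
States satisfying EF EG (entered ∧ locked): ∅.
No suitable path/successor from n0 witnesses the formula.
n0 ∉ Sat(EF EG (entered ∧ locked)).

Violated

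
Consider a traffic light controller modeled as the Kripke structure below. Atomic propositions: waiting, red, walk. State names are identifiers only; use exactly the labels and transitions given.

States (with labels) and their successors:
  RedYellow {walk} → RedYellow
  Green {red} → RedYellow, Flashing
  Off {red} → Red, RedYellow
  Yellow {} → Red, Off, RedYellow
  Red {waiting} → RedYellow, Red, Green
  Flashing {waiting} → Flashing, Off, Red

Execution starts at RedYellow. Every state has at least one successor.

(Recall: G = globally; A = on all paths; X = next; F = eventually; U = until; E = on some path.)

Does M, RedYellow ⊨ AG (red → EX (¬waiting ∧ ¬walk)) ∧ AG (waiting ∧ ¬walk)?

States satisfying red → EX (¬waiting ∧ ¬walk): {RedYellow, Yellow, Red, Flashing}.
States satisfying AG (red → EX (¬waiting ∧ ¬walk)): {RedYellow}.
States satisfying waiting ∧ ¬walk: {Red, Flashing}.
States satisfying AG (waiting ∧ ¬walk): ∅.
States satisfying AG (red → EX (¬waiting ∧ ¬walk)) ∧ AG (waiting ∧ ¬walk): ∅.
RedYellow ∉ Sat(AG (red → EX (¬waiting ∧ ¬walk)) ∧ AG (waiting ∧ ¬walk)).

Does not hold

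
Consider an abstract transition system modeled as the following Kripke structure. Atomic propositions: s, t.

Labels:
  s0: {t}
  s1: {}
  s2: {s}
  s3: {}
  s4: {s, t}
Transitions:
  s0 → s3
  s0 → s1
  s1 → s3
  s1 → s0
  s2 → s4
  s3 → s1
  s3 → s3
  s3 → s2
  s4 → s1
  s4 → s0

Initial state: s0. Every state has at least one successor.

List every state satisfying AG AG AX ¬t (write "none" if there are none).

none

States satisfying AG AX ¬t: ∅.
States satisfying AG AG AX ¬t: ∅.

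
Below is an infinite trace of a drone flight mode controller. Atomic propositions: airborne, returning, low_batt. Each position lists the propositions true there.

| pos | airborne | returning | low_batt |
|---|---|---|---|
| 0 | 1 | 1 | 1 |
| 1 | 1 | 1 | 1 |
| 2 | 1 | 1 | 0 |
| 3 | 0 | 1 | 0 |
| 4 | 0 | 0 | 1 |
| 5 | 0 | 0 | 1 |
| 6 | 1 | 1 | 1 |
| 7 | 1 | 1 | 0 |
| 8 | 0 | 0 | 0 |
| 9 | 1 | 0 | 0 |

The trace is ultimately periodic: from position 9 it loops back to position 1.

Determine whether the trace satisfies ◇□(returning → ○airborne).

□(returning → ○airborne) is false at every position 0..9, so it never becomes true and ◇□(returning → ○airborne) fails.

Violated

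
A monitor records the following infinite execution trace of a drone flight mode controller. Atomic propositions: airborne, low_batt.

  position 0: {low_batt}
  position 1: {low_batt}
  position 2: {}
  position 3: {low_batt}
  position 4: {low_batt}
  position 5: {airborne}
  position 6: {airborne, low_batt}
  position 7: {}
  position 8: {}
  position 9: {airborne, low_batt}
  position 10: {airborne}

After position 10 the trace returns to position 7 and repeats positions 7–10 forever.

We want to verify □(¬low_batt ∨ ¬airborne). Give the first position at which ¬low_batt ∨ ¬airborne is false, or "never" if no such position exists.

6

Check ¬low_batt ∨ ¬airborne at each position in order: 0 ✓, 1 ✓, 2 ✓, 3 ✓, 4 ✓, 5 ✓.
At position 6 the labels are {airborne, low_batt}, so ¬low_batt ∨ ¬airborne is false there. This is the first violation.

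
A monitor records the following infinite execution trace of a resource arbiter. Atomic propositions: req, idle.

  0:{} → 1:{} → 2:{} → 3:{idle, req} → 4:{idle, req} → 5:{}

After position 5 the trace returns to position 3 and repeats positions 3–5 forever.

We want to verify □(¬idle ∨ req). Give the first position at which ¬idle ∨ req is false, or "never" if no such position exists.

never

¬idle ∨ req holds at every position 0..5, and those are all the positions the trace ever visits, so the invariant □(¬idle ∨ req) is never violated.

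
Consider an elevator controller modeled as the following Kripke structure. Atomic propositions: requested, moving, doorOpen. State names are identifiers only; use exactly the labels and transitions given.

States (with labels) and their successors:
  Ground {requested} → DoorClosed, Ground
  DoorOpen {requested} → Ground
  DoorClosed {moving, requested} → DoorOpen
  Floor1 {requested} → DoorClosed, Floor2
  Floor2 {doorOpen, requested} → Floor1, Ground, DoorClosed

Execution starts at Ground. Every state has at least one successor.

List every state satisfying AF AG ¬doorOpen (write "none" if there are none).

States satisfying AG ¬doorOpen: {Ground, DoorOpen, DoorClosed}.
States satisfying AF AG ¬doorOpen: {Ground, DoorOpen, DoorClosed}.

{Ground, DoorOpen, DoorClosed}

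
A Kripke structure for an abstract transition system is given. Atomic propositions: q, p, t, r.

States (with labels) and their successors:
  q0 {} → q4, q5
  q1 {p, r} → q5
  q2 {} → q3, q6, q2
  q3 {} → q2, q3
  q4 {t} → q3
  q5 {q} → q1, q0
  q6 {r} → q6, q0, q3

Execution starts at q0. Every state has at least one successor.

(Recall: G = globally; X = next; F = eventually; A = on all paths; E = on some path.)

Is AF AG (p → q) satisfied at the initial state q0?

No

States satisfying AG (p → q): ∅.
States satisfying AF AG (p → q): ∅.
There is a path from q0 along which AG (p → q) never holds.
q0 ∉ Sat(AF AG (p → q)).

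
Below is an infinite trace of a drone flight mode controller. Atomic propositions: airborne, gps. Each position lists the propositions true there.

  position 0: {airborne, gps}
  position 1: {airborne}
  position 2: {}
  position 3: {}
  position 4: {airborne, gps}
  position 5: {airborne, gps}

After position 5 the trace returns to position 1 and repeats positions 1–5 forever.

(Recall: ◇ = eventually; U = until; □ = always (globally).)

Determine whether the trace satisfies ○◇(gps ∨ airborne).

Satisfied

The position after 0 is 1; ◇(gps ∨ airborne) is true there.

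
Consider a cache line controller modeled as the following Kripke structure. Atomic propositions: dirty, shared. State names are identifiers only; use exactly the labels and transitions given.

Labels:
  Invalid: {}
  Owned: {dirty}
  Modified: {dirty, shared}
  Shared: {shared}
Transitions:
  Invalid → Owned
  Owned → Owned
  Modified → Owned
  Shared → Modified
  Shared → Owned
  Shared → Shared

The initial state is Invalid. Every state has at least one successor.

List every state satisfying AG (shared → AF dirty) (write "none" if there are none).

{Invalid, Owned, Modified}

States satisfying shared → AF dirty: {Invalid, Owned, Modified}.
States satisfying AG (shared → AF dirty): {Invalid, Owned, Modified}.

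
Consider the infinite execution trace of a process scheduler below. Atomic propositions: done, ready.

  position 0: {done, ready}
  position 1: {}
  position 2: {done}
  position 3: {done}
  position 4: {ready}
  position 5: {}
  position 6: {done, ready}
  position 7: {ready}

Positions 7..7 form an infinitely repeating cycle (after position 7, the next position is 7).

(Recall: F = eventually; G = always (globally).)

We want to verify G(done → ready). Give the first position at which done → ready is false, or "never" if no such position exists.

Check done → ready at each position in order: 0 ✓, 1 ✓.
At position 2 the labels are {done}, so done → ready is false there. This is the first violation.

2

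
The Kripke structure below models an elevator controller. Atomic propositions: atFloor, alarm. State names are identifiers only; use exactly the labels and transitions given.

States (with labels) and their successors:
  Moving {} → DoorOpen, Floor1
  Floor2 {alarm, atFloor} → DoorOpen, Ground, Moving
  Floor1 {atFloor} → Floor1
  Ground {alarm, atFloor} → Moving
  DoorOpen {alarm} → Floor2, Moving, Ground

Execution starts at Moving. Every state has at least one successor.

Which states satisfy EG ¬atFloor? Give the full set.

States satisfying ¬atFloor: {Moving, DoorOpen}.
States satisfying EG ¬atFloor: {Moving, DoorOpen}.

{Moving, DoorOpen}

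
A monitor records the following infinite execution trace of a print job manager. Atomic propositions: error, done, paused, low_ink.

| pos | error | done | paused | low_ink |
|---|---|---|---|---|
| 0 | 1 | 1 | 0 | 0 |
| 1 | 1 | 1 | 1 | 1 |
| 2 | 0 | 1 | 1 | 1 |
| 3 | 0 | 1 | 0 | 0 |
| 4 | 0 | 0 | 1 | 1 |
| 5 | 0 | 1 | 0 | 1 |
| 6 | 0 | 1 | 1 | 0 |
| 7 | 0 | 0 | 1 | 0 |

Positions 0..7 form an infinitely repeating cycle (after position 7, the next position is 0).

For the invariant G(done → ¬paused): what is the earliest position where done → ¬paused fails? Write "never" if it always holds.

1

Check done → ¬paused at each position in order: 0 ✓.
At position 1 the labels are {done, error, low_ink, paused}, so done → ¬paused is false there. This is the first violation.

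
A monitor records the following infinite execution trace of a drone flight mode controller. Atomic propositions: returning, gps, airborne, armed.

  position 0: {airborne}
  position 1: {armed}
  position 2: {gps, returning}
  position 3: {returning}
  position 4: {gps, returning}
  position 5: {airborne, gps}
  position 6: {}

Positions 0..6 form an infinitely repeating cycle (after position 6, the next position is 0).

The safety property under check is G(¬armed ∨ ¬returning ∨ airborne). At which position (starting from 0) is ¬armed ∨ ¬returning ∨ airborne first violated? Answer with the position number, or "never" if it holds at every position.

¬armed ∨ ¬returning ∨ airborne holds at every position 0..6, and those are all the positions the trace ever visits, so the invariant G(¬armed ∨ ¬returning ∨ airborne) is never violated.

never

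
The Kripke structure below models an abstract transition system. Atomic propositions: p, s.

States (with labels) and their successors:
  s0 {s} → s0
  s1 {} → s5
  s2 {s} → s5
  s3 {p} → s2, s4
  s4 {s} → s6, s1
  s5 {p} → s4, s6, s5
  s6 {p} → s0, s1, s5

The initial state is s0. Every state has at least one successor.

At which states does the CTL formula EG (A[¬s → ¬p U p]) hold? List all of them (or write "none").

{s1, s2, s3, s4, s5, s6}

States satisfying A[¬s → ¬p U p]: {s1, s2, s3, s4, s5, s6}.
States satisfying EG (A[¬s → ¬p U p]): {s1, s2, s3, s4, s5, s6}.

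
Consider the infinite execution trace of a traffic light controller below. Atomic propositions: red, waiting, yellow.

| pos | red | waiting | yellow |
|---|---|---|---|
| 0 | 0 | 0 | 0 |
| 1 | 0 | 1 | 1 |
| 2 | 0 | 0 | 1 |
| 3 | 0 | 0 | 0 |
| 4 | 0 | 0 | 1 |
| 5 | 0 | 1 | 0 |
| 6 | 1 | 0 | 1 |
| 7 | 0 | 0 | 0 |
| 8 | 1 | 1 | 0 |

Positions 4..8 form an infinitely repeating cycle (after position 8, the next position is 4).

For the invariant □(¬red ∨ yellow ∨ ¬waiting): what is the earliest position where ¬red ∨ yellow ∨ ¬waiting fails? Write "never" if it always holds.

Check ¬red ∨ yellow ∨ ¬waiting at each position in order: 0 ✓, 1 ✓, 2 ✓, 3 ✓, 4 ✓, 5 ✓, 6 ✓, 7 ✓.
At position 8 the labels are {red, waiting}, so ¬red ∨ yellow ∨ ¬waiting is false there. This is the first violation.

8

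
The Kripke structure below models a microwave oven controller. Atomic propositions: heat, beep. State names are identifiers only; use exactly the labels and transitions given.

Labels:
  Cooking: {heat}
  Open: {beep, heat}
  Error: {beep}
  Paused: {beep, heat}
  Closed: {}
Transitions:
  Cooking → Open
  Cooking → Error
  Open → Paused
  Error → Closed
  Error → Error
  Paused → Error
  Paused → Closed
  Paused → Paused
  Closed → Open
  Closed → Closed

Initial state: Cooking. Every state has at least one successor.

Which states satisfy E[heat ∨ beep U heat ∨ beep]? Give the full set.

{Cooking, Open, Error, Paused}

States satisfying heat ∨ beep: {Cooking, Open, Error, Paused}.
States satisfying E[heat ∨ beep U heat ∨ beep]: {Cooking, Open, Error, Paused}.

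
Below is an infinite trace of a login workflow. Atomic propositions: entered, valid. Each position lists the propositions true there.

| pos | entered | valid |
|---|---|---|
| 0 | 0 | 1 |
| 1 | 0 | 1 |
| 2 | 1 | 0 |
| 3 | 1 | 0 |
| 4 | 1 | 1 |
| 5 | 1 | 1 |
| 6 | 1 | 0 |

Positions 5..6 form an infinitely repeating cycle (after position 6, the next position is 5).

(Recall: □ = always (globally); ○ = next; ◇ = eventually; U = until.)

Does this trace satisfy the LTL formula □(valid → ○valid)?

valid → ○valid must hold at every position from 0 onward. It fails at position 1, so □(valid → ○valid) is false.
Positions where valid holds: 0, 1, 4, 5.
Check ○valid at each: 0→ok, 1→fails, 4→ok, 5→fails.

Violated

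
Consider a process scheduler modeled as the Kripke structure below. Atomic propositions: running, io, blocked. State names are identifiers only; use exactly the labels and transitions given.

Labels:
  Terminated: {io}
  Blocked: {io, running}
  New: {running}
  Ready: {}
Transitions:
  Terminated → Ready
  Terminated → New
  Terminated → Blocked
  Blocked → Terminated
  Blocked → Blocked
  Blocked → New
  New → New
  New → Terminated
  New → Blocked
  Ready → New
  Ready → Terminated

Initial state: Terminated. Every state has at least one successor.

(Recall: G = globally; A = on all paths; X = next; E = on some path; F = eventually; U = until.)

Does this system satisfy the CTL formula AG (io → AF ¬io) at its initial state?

States satisfying io → AF ¬io: {New, Ready}.
States satisfying AG (io → AF ¬io): ∅.
Blocked is reachable from Terminated and violates io → AF ¬io, so AG fails at Terminated.
Terminated ∉ Sat(AG (io → AF ¬io)).

Does not hold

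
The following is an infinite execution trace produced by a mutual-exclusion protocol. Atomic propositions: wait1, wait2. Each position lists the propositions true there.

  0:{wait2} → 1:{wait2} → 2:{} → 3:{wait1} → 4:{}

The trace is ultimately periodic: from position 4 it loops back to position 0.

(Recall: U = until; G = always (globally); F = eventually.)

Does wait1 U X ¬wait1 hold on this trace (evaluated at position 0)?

Holds

Walking from position 0: X ¬wait1 first holds at position 0, and wait1 holds at every earlier position along the way, so wait1 U X ¬wait1 holds.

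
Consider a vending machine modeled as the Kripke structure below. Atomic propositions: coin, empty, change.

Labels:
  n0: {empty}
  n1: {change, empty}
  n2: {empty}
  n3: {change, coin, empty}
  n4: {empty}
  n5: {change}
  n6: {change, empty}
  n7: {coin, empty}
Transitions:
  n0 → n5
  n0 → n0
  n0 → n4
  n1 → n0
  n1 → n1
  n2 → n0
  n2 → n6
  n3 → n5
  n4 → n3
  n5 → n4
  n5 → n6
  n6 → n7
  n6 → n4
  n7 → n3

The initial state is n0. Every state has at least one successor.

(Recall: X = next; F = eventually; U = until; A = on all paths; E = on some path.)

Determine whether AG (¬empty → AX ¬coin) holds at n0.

Yes

States satisfying ¬empty → AX ¬coin: {n0, n1, n2, n3, n4, n5, n6, n7}.
States satisfying AG (¬empty → AX ¬coin): {n0, n1, n2, n3, n4, n5, n6, n7}.
Every state reachable from n0 satisfies ¬empty → AX ¬coin.
n0 ∈ Sat(AG (¬empty → AX ¬coin)).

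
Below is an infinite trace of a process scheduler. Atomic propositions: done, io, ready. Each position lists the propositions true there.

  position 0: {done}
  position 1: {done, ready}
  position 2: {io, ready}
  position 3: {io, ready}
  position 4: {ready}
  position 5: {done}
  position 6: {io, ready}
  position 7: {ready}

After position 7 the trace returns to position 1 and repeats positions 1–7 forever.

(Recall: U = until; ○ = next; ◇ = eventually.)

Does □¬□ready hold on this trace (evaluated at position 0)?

¬□ready holds at every position 0..7, and those are all positions ever visited, so □¬□ready holds.

Yes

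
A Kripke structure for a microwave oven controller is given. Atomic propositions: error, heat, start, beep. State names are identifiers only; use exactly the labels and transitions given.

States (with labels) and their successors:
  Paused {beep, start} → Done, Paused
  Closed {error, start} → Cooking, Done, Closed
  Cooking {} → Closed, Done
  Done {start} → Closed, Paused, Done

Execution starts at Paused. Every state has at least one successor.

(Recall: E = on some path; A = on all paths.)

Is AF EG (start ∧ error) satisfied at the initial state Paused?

States satisfying EG (start ∧ error): {Closed}.
States satisfying AF EG (start ∧ error): {Closed}.
There is a path from Paused along which EG (start ∧ error) never holds.
Paused ∉ Sat(AF EG (start ∧ error)).

Violated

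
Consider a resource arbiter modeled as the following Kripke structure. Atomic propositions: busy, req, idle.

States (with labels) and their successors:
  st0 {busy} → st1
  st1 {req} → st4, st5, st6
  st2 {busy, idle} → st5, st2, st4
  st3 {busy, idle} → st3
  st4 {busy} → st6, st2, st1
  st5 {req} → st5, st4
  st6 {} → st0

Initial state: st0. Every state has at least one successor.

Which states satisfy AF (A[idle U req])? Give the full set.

{st0, st1, st5, st6}

States satisfying A[idle U req]: {st1, st5}.
States satisfying AF (A[idle U req]): {st0, st1, st5, st6}.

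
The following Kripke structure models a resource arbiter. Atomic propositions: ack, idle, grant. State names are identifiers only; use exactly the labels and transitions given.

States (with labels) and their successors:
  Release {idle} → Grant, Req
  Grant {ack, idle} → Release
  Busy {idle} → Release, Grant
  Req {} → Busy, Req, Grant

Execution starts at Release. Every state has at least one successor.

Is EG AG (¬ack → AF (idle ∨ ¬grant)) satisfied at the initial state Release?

Satisfied

States satisfying AG (¬ack → AF (idle ∨ ¬grant)): {Release, Grant, Busy, Req}.
States satisfying EG AG (¬ack → AF (idle ∨ ¬grant)): {Release, Grant, Busy, Req}.
Release ∈ Sat(EG AG (¬ack → AF (idle ∨ ¬grant))).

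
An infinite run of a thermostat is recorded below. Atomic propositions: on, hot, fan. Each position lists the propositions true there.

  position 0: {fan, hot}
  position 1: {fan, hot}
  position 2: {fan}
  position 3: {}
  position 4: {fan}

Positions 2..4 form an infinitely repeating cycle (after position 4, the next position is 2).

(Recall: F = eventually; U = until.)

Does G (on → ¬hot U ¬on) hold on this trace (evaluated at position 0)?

on → ¬hot U ¬on holds at every position 0..4, and those are all positions ever visited, so G (on → ¬hot U ¬on) holds.

Yes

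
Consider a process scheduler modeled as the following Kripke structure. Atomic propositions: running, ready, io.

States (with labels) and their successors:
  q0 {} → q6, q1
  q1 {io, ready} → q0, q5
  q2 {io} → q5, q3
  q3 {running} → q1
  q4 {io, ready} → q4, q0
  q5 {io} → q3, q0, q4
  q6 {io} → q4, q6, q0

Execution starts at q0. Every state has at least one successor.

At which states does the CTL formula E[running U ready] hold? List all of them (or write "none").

{q1, q3, q4}

States satisfying running: {q3}.
States satisfying ready: {q1, q4}.
States satisfying E[running U ready]: {q1, q3, q4}.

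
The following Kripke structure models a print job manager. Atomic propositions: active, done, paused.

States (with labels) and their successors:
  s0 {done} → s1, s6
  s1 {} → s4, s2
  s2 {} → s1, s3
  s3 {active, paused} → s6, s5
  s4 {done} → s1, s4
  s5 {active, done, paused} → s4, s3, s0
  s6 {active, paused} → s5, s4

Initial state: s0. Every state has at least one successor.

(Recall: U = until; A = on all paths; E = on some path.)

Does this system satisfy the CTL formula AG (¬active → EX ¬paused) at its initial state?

States satisfying ¬active → EX ¬paused: {s0, s1, s2, s3, s4, s5, s6}.
States satisfying AG (¬active → EX ¬paused): {s0, s1, s2, s3, s4, s5, s6}.
Every state reachable from s0 satisfies ¬active → EX ¬paused.
s0 ∈ Sat(AG (¬active → EX ¬paused)).

Yes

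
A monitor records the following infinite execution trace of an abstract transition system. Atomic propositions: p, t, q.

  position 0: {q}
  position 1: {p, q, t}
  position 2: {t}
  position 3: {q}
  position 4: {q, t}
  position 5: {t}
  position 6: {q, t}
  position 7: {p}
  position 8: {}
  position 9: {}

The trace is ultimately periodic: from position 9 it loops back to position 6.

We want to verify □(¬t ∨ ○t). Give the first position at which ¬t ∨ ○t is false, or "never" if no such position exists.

Check ¬t ∨ ○t at each position in order: 0 ✓, 1 ✓.
At position 2 the labels are {t} and the next position 3 has {q}, so ¬t ∨ ○t is false there. This is the first violation.

2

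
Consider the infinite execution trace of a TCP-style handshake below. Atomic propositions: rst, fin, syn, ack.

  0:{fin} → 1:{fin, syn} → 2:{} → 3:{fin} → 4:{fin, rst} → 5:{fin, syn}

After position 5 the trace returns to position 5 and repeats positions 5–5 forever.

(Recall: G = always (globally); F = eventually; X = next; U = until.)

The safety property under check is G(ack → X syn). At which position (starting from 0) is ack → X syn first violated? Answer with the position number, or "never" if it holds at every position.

ack → X syn holds at every position 0..5, and those are all the positions the trace ever visits, so the invariant G(ack → X syn) is never violated.

never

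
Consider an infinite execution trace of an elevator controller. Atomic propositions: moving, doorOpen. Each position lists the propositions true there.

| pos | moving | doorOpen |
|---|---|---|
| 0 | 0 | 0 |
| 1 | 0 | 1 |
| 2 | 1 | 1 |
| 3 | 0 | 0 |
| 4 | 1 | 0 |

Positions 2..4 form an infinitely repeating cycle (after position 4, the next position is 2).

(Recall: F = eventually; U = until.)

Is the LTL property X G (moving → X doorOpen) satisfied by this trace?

The position after 0 is 1; G (moving → X doorOpen) is false there.

Violated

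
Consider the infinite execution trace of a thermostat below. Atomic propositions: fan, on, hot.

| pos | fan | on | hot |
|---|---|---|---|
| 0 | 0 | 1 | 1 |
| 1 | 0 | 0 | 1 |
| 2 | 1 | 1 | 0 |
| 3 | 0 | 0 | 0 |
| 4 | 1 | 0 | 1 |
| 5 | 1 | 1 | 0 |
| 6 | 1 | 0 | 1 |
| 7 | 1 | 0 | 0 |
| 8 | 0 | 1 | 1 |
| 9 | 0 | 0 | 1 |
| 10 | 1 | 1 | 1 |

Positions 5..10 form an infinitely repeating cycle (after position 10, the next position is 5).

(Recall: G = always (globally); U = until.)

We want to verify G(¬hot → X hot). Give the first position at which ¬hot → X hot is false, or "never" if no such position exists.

2

Check ¬hot → X hot at each position in order: 0 ✓, 1 ✓.
At position 2 the labels are {fan, on} and the next position 3 has {}, so ¬hot → X hot is false there. This is the first violation.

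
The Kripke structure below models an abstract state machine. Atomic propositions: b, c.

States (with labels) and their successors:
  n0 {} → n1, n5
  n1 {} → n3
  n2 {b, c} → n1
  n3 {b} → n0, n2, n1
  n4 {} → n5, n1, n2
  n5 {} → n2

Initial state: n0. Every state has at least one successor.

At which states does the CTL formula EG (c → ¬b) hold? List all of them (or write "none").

{n0, n1, n3, n4}

States satisfying c → ¬b: {n0, n1, n3, n4, n5}.
States satisfying EG (c → ¬b): {n0, n1, n3, n4}.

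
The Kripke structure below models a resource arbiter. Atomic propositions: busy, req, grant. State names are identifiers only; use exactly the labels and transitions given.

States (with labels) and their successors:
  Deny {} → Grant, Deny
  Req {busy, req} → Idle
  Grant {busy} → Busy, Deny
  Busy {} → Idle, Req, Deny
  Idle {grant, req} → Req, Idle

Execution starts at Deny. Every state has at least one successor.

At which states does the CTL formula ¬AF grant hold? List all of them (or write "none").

{Deny, Grant, Busy}

States satisfying grant: {Idle}.
States satisfying AF grant: {Req, Idle}.
States satisfying ¬AF grant: {Deny, Grant, Busy}.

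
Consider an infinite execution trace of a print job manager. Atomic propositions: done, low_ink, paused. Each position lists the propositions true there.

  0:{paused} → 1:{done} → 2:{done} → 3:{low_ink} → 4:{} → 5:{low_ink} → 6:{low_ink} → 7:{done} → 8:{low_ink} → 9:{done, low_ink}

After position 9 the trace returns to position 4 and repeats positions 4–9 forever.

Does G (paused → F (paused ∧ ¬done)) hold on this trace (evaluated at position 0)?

paused → F (paused ∧ ¬done) holds at every position 0..9, and those are all positions ever visited, so G (paused → F (paused ∧ ¬done)) holds.
Positions where paused holds: 0.
Check F (paused ∧ ¬done) at each: 0→ok.

Holds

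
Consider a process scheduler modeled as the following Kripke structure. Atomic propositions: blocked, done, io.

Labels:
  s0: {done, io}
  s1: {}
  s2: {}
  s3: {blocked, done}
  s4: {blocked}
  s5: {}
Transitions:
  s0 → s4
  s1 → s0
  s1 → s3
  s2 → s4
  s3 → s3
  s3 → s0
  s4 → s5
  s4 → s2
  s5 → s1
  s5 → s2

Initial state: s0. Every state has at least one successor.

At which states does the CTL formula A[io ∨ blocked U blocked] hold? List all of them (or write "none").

States satisfying io ∨ blocked: {s0, s3, s4}.
States satisfying blocked: {s3, s4}.
States satisfying A[io ∨ blocked U blocked]: {s0, s3, s4}.

{s0, s3, s4}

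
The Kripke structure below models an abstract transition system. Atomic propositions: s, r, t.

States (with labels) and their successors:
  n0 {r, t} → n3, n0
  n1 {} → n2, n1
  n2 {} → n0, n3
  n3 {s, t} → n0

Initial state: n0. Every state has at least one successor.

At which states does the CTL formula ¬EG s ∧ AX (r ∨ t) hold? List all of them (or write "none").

States satisfying s: {n3}.
States satisfying EG s: ∅.
States satisfying ¬EG s: {n0, n1, n2, n3}.
States satisfying r ∨ t: {n0, n3}.
States satisfying AX (r ∨ t): {n0, n2, n3}.
States satisfying ¬EG s ∧ AX (r ∨ t): {n0, n2, n3}.

{n0, n2, n3}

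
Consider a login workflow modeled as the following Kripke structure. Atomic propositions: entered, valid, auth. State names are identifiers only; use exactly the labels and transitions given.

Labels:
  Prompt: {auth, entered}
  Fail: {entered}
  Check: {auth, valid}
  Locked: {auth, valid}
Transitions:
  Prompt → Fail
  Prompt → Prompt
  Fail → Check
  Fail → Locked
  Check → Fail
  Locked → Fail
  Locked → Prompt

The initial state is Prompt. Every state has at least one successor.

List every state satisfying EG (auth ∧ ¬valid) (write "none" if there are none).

{Prompt}

States satisfying auth ∧ ¬valid: {Prompt}.
States satisfying EG (auth ∧ ¬valid): {Prompt}.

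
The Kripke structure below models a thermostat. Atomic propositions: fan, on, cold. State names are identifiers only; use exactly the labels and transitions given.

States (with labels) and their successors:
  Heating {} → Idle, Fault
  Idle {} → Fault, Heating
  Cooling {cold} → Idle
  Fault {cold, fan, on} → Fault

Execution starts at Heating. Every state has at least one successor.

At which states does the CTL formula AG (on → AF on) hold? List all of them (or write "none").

{Heating, Idle, Cooling, Fault}

States satisfying on → AF on: {Heating, Idle, Cooling, Fault}.
States satisfying AG (on → AF on): {Heating, Idle, Cooling, Fault}.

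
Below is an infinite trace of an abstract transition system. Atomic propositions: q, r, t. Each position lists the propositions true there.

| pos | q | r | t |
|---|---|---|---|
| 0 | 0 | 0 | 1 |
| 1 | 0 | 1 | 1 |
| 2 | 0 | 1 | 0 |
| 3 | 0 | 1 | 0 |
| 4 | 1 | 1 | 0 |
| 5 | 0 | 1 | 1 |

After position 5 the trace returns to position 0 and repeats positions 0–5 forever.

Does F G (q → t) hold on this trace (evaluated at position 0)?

G (q → t) is false at every position 0..5, so it never becomes true and F G (q → t) fails.

No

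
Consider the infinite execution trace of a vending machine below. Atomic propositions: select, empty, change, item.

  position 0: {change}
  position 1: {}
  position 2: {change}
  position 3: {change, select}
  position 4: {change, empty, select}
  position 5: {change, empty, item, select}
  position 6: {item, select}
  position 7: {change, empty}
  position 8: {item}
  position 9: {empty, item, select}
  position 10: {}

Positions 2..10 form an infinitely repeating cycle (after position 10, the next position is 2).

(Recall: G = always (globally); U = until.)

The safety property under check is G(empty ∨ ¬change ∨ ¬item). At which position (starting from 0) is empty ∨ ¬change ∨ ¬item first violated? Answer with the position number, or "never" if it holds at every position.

empty ∨ ¬change ∨ ¬item holds at every position 0..10, and those are all the positions the trace ever visits, so the invariant G(empty ∨ ¬change ∨ ¬item) is never violated.

never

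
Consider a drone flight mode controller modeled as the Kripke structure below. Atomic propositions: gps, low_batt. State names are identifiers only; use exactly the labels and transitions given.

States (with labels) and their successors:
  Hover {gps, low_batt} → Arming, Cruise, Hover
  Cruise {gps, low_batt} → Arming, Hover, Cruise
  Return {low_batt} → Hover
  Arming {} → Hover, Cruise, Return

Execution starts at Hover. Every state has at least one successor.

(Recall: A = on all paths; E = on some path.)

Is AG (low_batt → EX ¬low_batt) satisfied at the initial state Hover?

States satisfying low_batt → EX ¬low_batt: {Hover, Cruise, Arming}.
States satisfying AG (low_batt → EX ¬low_batt): ∅.
Return is reachable from Hover and violates low_batt → EX ¬low_batt, so AG fails at Hover.
Hover ∉ Sat(AG (low_batt → EX ¬low_batt)).

No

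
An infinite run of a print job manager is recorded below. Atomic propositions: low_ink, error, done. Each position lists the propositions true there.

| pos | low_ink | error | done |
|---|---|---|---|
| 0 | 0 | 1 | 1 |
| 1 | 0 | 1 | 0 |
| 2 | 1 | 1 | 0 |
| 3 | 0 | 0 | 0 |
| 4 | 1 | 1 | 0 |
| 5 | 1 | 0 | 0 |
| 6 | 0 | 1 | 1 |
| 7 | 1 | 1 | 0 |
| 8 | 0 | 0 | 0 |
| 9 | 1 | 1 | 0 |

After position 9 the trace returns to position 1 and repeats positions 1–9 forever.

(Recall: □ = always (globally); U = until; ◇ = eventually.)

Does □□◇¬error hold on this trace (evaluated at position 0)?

Holds

□◇¬error holds at every position 0..9, and those are all positions ever visited, so □□◇¬error holds.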